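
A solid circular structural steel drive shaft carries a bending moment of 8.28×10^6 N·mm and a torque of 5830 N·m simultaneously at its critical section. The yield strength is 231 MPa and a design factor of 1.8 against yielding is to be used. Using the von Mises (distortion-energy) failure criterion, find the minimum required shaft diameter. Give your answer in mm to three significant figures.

d = 91.6 mm

σ_allow = σ_y/n = 231/1.8 = 128.3 MPa.
For a solid shaft σ_b = 32M/(πd³) and τ = 16T/(πd³), so the von Mises stress is σ' = (16/πd³)·√(4M²+3T²).
√(4M²+3T²) = √(4×(8.280×10^6)² + 3×(5.830×10^6)²) = 1.940×10^7 N·mm.
d³ = 16×1.940×10^7/(π×128.3) = 769700 mm³.
d = 91.65 mm.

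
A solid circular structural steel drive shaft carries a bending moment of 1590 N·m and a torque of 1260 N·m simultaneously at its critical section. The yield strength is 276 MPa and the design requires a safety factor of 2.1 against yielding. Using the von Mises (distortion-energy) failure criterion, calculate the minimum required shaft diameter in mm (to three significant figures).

σ_allow = σ_y/n = 276/2.1 = 131.4 MPa.
For a solid shaft σ_b = 32M/(πd³) and τ = 16T/(πd³), so the von Mises stress is σ' = (16/πd³)·√(4M²+3T²).
√(4M²+3T²) = √(4×(1.590×10^6)² + 3×(1.260×10^6)²) = 3.857×10^6 N·mm.
d³ = 16×3.857×10^6/(π×131.4) = 149500 mm³.
d = 53.07 mm.

d = 53.1 mm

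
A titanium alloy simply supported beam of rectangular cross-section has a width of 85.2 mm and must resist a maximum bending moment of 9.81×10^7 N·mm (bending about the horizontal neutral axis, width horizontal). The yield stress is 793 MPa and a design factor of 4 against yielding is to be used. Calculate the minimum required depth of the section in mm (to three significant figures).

h = 187 mm

σ_allow = 793/4 = 198.2 MPa.
For a rectangular section σ = 6M/(bh²), so h² = 6M/(b σ_allow) = 6×9.8100×10^7/(85.2×198.2) = 34850 mm².
h = 186.7 mm.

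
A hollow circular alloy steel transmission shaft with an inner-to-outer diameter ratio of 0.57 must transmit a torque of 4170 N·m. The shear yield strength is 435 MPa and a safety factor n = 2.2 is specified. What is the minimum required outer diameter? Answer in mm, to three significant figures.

τ_allow = 435/2.2 = 197.7 MPa.
For a hollow shaft τ = 16T/[πd_o³(1−k⁴)] with k = 0.57, so 1−k⁴ = 0.8944.
d_o³ = 16T/[π τ_allow (1−k⁴)] = 16×4170000/(π×197.7×0.8944) = 120100 mm³.
d_o = 49.34 mm.

d_o = 49.3 mm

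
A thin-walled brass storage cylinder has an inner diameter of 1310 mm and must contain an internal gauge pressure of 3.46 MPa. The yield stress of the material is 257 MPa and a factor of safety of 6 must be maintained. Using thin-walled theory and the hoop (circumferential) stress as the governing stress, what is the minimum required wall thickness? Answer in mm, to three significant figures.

t = 52.9 mm

σ_allow = 257/6 = 42.83 MPa.
Hoop stress σ_h = pD/(2t), so t = pD/(2σ_allow) = 3.46×1310/(2×42.83) = 52.91 mm.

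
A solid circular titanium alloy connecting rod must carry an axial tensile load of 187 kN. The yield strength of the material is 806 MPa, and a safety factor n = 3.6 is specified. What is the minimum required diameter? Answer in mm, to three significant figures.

d = 32.6 mm

Allowable stress σ_allow = 806/3.6 = 223.9 MPa.
Required area A = F/σ_allow = 187000/223.9 = 835.2 mm².
A = πd²/4 → d = √(4A/π) = 32.61 mm.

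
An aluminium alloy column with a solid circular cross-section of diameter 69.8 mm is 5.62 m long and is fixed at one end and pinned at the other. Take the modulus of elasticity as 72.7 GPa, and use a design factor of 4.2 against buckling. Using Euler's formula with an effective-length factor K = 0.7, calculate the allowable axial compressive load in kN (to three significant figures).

I = πd⁴/64 = π×69.8⁴/64 = 1.165×10^6 mm⁴.
Effective length L_e = KL = 0.7×5.62 m = 3934 mm.
Euler critical load P_cr = π²EI/L_e² = π²×72700×1.165×10^6/3934² = 54020 N.
P_allow = P_cr/n = 54020/4.2 = 12860 N.

P_allow = 12.9 kN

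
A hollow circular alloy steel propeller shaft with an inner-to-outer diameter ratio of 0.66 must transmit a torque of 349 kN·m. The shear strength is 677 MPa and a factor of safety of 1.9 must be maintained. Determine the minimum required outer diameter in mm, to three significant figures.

τ_allow = 677/1.9 = 356.3 MPa.
For a hollow shaft τ = 16T/[πd_o³(1−k⁴)] with k = 0.66, so 1−k⁴ = 0.8103.
d_o³ = 16T/[π τ_allow (1−k⁴)] = 16×3.4900×10^8/(π×356.3×0.8103) = 6.157×10^6 mm³.
d_o = 183.3 mm.

d_o = 183 mm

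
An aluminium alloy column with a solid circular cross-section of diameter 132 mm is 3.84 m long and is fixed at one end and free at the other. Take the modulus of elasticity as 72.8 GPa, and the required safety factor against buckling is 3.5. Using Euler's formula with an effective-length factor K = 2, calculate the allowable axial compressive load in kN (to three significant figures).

I = πd⁴/64 = π×132⁴/64 = 1.490×10^7 mm⁴.
Effective length L_e = KL = 2×3.84 m = 7680 mm.
Euler critical load P_cr = π²EI/L_e² = π²×72800×1.490×10^7/7680² = 181500 N.
P_allow = P_cr/n = 181500/3.5 = 51870 N.

P_allow = 51.9 kN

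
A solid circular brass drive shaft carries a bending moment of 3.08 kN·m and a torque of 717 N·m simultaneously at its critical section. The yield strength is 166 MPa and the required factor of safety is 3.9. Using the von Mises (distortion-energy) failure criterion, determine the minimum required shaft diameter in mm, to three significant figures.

d = 90.9 mm

σ_allow = σ_y/n = 166/3.9 = 42.56 MPa.
For a solid shaft σ_b = 32M/(πd³) and τ = 16T/(πd³), so the von Mises stress is σ' = (16/πd³)·√(4M²+3T²).
√(4M²+3T²) = √(4×(3.080×10^6)² + 3×(717000)²) = 6.284×10^6 N·mm.
d³ = 16×6.284×10^6/(π×42.56) = 751900 mm³.
d = 90.93 mm.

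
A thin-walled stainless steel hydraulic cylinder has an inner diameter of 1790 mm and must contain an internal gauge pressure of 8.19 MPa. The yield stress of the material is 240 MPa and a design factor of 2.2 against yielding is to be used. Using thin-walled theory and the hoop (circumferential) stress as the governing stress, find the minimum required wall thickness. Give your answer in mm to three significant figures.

σ_allow = 240/2.2 = 109.1 MPa.
Hoop stress σ_h = pD/(2t), so t = pD/(2σ_allow) = 8.19×1790/(2×109.1) = 67.19 mm.

t = 67.2 mm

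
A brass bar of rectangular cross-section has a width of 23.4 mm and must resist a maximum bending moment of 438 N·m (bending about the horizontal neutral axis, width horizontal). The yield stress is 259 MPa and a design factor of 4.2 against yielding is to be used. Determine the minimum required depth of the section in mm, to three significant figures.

σ_allow = 259/4.2 = 61.67 MPa.
For a rectangular section σ = 6M/(bh²), so h² = 6M/(b σ_allow) = 6×438000/(23.4×61.67) = 1821 mm².
h = 42.68 mm.

h = 42.7 mm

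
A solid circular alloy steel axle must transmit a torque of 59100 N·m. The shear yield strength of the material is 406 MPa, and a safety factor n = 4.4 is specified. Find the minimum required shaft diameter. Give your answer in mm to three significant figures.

d = 148 mm

Allowable shear stress τ_allow = 406/4.4 = 92.27 MPa.
For a solid shaft τ = 16T/(πd³), so d³ = 16T/(π τ_allow) = 16×5.9100×10^7/(π×92.27) = 3.262×10^6 mm³.
d = (3.262×10^6)^(1/3) = 148.3 mm.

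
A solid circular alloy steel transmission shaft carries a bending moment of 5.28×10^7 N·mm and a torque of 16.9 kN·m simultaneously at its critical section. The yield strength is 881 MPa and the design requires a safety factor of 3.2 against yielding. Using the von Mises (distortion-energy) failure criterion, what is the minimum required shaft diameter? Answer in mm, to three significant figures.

σ_allow = σ_y/n = 881/3.2 = 275.3 MPa.
For a solid shaft σ_b = 32M/(πd³) and τ = 16T/(πd³), so the von Mises stress is σ' = (16/πd³)·√(4M²+3T²).
√(4M²+3T²) = √(4×(5.280×10^7)² + 3×(1.690×10^7)²) = 1.096×10^8 N·mm.
d³ = 16×1.096×10^8/(π×275.3) = 2.027×10^6 mm³.
d = 126.6 mm.

d = 127 mm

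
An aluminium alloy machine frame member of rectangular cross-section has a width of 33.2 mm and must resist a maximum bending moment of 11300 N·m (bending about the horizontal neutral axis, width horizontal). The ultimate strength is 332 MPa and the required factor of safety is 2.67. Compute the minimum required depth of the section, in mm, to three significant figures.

h = 128 mm

σ_allow = 332/2.67 = 124.3 MPa.
For a rectangular section σ = 6M/(bh²), so h² = 6M/(b σ_allow) = 6×1.1300×10^7/(33.2×124.3) = 16420 mm².
h = 128.2 mm.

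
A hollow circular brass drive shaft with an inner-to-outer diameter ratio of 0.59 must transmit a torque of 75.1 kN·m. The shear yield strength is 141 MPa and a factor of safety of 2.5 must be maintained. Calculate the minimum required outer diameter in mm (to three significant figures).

d_o = 198 mm

τ_allow = 141/2.5 = 56.40 MPa.
For a hollow shaft τ = 16T/[πd_o³(1−k⁴)] with k = 0.59, so 1−k⁴ = 0.8788.
d_o³ = 16T/[π τ_allow (1−k⁴)] = 16×7.5100×10^7/(π×56.40×0.8788) = 7.717×10^6 mm³.
d_o = 197.6 mm.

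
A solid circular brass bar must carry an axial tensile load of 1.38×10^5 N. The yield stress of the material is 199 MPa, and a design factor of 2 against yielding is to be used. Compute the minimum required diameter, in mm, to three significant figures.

d = 42.0 mm

Allowable stress σ_allow = 199/2 = 99.50 MPa.
Required area A = F/σ_allow = 138000/99.50 = 1387 mm².
A = πd²/4 → d = √(4A/π) = 42.02 mm.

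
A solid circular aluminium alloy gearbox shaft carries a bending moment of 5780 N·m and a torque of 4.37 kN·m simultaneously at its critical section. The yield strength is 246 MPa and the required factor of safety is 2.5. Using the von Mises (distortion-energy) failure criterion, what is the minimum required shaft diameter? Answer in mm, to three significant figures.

σ_allow = σ_y/n = 246/2.5 = 98.40 MPa.
For a solid shaft σ_b = 32M/(πd³) and τ = 16T/(πd³), so the von Mises stress is σ' = (16/πd³)·√(4M²+3T²).
√(4M²+3T²) = √(4×(5.780×10^6)² + 3×(4.370×10^6)²) = 1.382×10^7 N·mm.
d³ = 16×1.382×10^7/(π×98.40) = 715200 mm³.
d = 89.43 mm.

d = 89.4 mm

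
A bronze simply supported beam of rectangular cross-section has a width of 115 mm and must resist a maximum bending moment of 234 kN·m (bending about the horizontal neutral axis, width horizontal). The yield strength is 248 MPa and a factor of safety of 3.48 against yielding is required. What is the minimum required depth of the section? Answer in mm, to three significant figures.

h = 414 mm

σ_allow = 248/3.48 = 71.26 MPa.
For a rectangular section σ = 6M/(bh²), so h² = 6M/(b σ_allow) = 6×2.3400×10^8/(115×71.26) = 171300 mm².
h = 413.9 mm.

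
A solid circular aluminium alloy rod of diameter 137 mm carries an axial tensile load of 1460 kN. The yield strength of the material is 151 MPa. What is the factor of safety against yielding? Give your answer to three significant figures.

A = πd²/4 = 14740 mm².
σ = F/A = 1460000/14740 = 99.04 MPa.
n = 151/99.04 = 1.525.

n = 1.52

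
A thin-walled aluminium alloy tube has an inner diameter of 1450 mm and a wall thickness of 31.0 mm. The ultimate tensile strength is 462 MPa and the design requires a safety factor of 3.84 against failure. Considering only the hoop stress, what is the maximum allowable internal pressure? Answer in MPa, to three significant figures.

p_allow = 5.14 MPa

σ_allow = 462/3.84 = 120.3 MPa.
σ_h = pD/(2t) → p_allow = 2σ_allow t/D = 2×120.3×31.0/1450 = 5.144 MPa.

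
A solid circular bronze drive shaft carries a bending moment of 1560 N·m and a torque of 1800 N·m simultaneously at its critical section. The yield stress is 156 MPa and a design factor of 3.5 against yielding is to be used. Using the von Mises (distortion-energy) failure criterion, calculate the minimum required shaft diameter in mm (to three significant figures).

σ_allow = σ_y/n = 156/3.5 = 44.57 MPa.
For a solid shaft σ_b = 32M/(πd³) and τ = 16T/(πd³), so the von Mises stress is σ' = (16/πd³)·√(4M²+3T²).
√(4M²+3T²) = √(4×(1.560×10^6)² + 3×(1.800×10^6)²) = 4.411×10^6 N·mm.
d³ = 16×4.411×10^6/(π×44.57) = 504000 mm³.
d = 79.58 mm.

d = 79.6 mm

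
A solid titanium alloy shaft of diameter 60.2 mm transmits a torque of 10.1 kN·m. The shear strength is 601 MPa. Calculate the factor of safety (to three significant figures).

n = 2.55

τ = 16T/(πd³) = 16×1.0100×10^7/(π×60.2³) = 235.8 MPa.
n = τ_limit/τ = 601/235.8 = 2.549.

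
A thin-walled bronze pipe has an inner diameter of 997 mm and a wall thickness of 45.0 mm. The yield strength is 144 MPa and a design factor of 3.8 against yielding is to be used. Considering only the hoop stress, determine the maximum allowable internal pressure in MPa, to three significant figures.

p_allow = 3.42 MPa

σ_allow = 144/3.8 = 37.89 MPa.
σ_h = pD/(2t) → p_allow = 2σ_allow t/D = 2×37.89×45.0/997 = 3.421 MPa.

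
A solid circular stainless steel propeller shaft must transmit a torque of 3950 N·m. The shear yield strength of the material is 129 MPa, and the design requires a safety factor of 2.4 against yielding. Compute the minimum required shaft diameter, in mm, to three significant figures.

Allowable shear stress τ_allow = 129/2.4 = 53.75 MPa.
For a solid shaft τ = 16T/(πd³), so d³ = 16T/(π τ_allow) = 16×3950000/(π×53.75) = 374300 mm³.
d = (374300)^(1/3) = 72.07 mm.

d = 72.1 mm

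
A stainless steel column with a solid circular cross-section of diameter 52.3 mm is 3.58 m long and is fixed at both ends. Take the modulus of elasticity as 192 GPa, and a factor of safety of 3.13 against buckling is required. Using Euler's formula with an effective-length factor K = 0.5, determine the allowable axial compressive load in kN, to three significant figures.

P_allow = 69.4 kN

I = πd⁴/64 = π×52.3⁴/64 = 367300 mm⁴.
Effective length L_e = KL = 0.5×3.58 m = 1790 mm.
Euler critical load P_cr = π²EI/L_e² = π²×192000×367300/1790² = 217200 N.
P_allow = P_cr/n = 217200/3.13 = 69390 N.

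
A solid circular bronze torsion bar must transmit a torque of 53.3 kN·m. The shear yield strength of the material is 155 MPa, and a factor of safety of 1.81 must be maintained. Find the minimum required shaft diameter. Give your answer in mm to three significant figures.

d = 147 mm

Allowable shear stress τ_allow = 155/1.81 = 85.64 MPa.
For a solid shaft τ = 16T/(πd³), so d³ = 16T/(π τ_allow) = 16×5.3300×10^7/(π×85.64) = 3.170×10^6 mm³.
d = (3.170×10^6)^(1/3) = 146.9 mm.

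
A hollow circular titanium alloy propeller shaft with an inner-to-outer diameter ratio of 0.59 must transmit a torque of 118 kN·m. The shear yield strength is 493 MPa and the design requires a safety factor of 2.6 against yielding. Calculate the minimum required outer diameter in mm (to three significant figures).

τ_allow = 493/2.6 = 189.6 MPa.
For a hollow shaft τ = 16T/[πd_o³(1−k⁴)] with k = 0.59, so 1−k⁴ = 0.8788.
d_o³ = 16T/[π τ_allow (1−k⁴)] = 16×1.1800×10^8/(π×189.6×0.8788) = 3.606×10^6 mm³.
d_o = 153.4 mm.

d_o = 153 mm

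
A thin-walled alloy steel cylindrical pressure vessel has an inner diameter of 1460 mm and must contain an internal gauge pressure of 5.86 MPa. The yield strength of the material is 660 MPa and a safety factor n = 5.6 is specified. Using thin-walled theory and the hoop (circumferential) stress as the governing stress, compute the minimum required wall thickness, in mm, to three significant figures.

t = 36.3 mm

σ_allow = 660/5.6 = 117.9 MPa.
Hoop stress σ_h = pD/(2t), so t = pD/(2σ_allow) = 5.86×1460/(2×117.9) = 36.30 mm.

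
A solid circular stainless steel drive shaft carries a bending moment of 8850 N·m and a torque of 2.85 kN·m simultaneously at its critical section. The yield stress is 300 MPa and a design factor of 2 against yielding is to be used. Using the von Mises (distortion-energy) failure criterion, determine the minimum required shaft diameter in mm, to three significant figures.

d = 85.4 mm

σ_allow = σ_y/n = 300/2 = 150.0 MPa.
For a solid shaft σ_b = 32M/(πd³) and τ = 16T/(πd³), so the von Mises stress is σ' = (16/πd³)·√(4M²+3T²).
√(4M²+3T²) = √(4×(8.850×10^6)² + 3×(2.850×10^6)²) = 1.838×10^7 N·mm.
d³ = 16×1.838×10^7/(π×150.0) = 623900 mm³.
d = 85.45 mm.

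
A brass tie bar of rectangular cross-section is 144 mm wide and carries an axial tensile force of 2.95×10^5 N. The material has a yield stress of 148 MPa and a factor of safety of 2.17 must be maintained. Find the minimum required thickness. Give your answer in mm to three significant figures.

t = 30.0 mm

σ_allow = 148/2.17 = 68.20 MPa.
Required area A = F/σ_allow = 295000/68.20 = 4325 mm².
t = A/w = 4325/144 = 30.04 mm.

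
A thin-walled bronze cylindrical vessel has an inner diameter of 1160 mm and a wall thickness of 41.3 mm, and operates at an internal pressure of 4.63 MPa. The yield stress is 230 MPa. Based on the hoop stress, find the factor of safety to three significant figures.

n = 3.54

σ_h = pD/(2t) = 4.63×1160/(2×41.3) = 65.02 MPa.
n = 230/65.02 = 3.537.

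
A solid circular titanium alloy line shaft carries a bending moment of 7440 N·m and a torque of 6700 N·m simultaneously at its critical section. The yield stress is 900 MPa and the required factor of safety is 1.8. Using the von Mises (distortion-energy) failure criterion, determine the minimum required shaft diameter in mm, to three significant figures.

d = 57.7 mm

σ_allow = σ_y/n = 900/1.8 = 500.0 MPa.
For a solid shaft σ_b = 32M/(πd³) and τ = 16T/(πd³), so the von Mises stress is σ' = (16/πd³)·√(4M²+3T²).
√(4M²+3T²) = √(4×(7.440×10^6)² + 3×(6.700×10^6)²) = 1.887×10^7 N·mm.
d³ = 16×1.887×10^7/(π×500.0) = 192200 mm³.
d = 57.71 mm.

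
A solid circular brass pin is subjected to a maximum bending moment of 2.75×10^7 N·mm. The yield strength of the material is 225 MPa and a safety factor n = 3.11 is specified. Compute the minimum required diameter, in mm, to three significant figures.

σ_allow = 225/3.11 = 72.35 MPa.
For a solid circular section σ = 32M/(πd³), so d³ = 32M/(π σ_allow) = 32×2.7500×10^7/(π×72.35) = 3.872×10^6 mm³.
d = 157.0 mm.

d = 157 mm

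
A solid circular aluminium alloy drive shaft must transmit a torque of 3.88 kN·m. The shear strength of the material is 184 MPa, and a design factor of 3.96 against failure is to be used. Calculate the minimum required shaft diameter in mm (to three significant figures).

Allowable shear stress τ_allow = 184/3.96 = 46.46 MPa.
For a solid shaft τ = 16T/(πd³), so d³ = 16T/(π τ_allow) = 16×3880000/(π×46.46) = 425300 mm³.
d = (425300)^(1/3) = 75.20 mm.

d = 75.2 mm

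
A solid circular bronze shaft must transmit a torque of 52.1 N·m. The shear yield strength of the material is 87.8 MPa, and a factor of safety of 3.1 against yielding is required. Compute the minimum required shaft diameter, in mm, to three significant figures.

d = 21.1 mm

Allowable shear stress τ_allow = 87.8/3.1 = 28.32 MPa.
For a solid shaft τ = 16T/(πd³), so d³ = 16T/(π τ_allow) = 16×52100/(π×28.32) = 9369 mm³.
d = (9369)^(1/3) = 21.08 mm.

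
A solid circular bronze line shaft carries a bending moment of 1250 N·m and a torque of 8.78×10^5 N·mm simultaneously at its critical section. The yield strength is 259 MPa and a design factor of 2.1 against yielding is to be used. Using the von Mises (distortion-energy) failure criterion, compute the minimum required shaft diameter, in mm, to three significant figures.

d = 49.4 mm

σ_allow = σ_y/n = 259/2.1 = 123.3 MPa.
For a solid shaft σ_b = 32M/(πd³) and τ = 16T/(πd³), so the von Mises stress is σ' = (16/πd³)·√(4M²+3T²).
√(4M²+3T²) = √(4×(1.250×10^6)² + 3×(878000)²) = 2.926×10^6 N·mm.
d³ = 16×2.926×10^6/(π×123.3) = 120800 mm³.
d = 49.44 mm.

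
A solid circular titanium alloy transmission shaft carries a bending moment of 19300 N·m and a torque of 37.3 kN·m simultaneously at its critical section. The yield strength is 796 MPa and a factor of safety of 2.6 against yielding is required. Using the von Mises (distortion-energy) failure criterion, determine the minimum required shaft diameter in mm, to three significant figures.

σ_allow = σ_y/n = 796/2.6 = 306.2 MPa.
For a solid shaft σ_b = 32M/(πd³) and τ = 16T/(πd³), so the von Mises stress is σ' = (16/πd³)·√(4M²+3T²).
√(4M²+3T²) = √(4×(1.930×10^7)² + 3×(3.730×10^7)²) = 7.526×10^7 N·mm.
d³ = 16×7.526×10^7/(π×306.2) = 1.252×10^6 mm³.
d = 107.8 mm.

d = 108 mm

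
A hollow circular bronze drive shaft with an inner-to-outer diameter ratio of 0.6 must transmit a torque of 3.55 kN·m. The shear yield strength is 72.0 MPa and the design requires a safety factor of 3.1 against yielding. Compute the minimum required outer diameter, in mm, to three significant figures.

τ_allow = 72.0/3.1 = 23.23 MPa.
For a hollow shaft τ = 16T/[πd_o³(1−k⁴)] with k = 0.6, so 1−k⁴ = 0.8704.
d_o³ = 16T/[π τ_allow (1−k⁴)] = 16×3550000/(π×23.23×0.8704) = 894400 mm³.
d_o = 96.35 mm.

d_o = 96.3 mm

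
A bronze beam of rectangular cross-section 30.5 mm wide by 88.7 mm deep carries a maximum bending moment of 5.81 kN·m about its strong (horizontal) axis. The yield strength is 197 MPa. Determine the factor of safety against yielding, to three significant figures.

Section modulus S = bh²/6 = 30.5×88.7²/6 = 39990 mm³.
σ = M/S = 5810000/39990 = 145.3 MPa.
n = 197/145.3 = 1.356.

n = 1.36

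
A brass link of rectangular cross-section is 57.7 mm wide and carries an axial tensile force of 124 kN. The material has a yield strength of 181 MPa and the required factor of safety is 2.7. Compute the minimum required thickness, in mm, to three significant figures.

σ_allow = 181/2.7 = 67.04 MPa.
Required area A = F/σ_allow = 124000/67.04 = 1850 mm².
t = A/w = 1850/57.7 = 32.06 mm.

t = 32.1 mm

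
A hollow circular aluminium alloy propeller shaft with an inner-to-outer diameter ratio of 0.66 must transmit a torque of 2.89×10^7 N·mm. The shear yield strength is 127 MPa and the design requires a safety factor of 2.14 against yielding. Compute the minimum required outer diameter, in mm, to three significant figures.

τ_allow = 127/2.14 = 59.35 MPa.
For a hollow shaft τ = 16T/[πd_o³(1−k⁴)] with k = 0.66, so 1−k⁴ = 0.8103.
d_o³ = 16T/[π τ_allow (1−k⁴)] = 16×2.8900×10^7/(π×59.35×0.8103) = 3.061×10^6 mm³.
d_o = 145.2 mm.

d_o = 145 mm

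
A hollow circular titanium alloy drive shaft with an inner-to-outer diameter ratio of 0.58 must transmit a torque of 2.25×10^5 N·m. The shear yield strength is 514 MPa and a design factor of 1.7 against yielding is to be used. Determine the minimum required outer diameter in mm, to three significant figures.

d_o = 162 mm

τ_allow = 514/1.7 = 302.4 MPa.
For a hollow shaft τ = 16T/[πd_o³(1−k⁴)] with k = 0.58, so 1−k⁴ = 0.8868.
d_o³ = 16T/[π τ_allow (1−k⁴)] = 16×2.2500×10^8/(π×302.4×0.8868) = 4.274×10^6 mm³.
d_o = 162.3 mm.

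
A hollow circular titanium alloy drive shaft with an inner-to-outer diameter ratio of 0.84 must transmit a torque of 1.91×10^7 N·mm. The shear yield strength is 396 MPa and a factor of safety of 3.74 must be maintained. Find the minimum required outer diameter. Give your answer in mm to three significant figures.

τ_allow = 396/3.74 = 105.9 MPa.
For a hollow shaft τ = 16T/[πd_o³(1−k⁴)] with k = 0.84, so 1−k⁴ = 0.5021.
d_o³ = 16T/[π τ_allow (1−k⁴)] = 16×1.9100×10^7/(π×105.9×0.5021) = 1.830×10^6 mm³.
d_o = 122.3 mm.

d_o = 122 mm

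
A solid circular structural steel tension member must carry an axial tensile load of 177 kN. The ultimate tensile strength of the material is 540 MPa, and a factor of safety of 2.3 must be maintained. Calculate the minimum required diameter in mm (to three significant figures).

d = 31.0 mm

Allowable stress σ_allow = 540/2.3 = 234.8 MPa.
Required area A = F/σ_allow = 177000/234.8 = 753.9 mm².
A = πd²/4 → d = √(4A/π) = 30.98 mm.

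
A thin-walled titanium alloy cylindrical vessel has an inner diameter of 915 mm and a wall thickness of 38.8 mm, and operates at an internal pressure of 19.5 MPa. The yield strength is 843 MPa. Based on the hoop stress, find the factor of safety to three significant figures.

σ_h = pD/(2t) = 19.5×915/(2×38.8) = 229.9 MPa.
n = 843/229.9 = 3.666.

n = 3.67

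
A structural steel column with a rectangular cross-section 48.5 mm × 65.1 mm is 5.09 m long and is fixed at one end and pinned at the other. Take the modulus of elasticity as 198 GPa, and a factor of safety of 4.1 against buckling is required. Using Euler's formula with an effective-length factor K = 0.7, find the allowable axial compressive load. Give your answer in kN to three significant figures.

P_allow = 23.2 kN

Buckling occurs about the weak axis: I_min = h·b³/12 = 65.1×48.5³/12 = 618900 mm⁴ (b = 48.5 mm is the smaller dimension).
Effective length L_e = KL = 0.7×5.09 m = 3563 mm.
Euler critical load P_cr = π²EI/L_e² = π²×198000×618900/3563² = 95270 N.
P_allow = P_cr/n = 95270/4.1 = 23240 N.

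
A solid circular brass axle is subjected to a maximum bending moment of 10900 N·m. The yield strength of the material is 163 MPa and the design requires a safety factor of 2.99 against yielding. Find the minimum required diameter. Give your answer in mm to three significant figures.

d = 127 mm

σ_allow = 163/2.99 = 54.52 MPa.
For a solid circular section σ = 32M/(πd³), so d³ = 32M/(π σ_allow) = 32×1.0900×10^7/(π×54.52) = 2.037×10^6 mm³.
d = 126.8 mm.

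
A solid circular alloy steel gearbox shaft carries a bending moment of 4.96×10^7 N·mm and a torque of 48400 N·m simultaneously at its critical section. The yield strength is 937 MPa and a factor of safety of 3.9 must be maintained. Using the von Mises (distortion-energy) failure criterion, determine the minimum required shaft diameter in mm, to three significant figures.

σ_allow = σ_y/n = 937/3.9 = 240.3 MPa.
For a solid shaft σ_b = 32M/(πd³) and τ = 16T/(πd³), so the von Mises stress is σ' = (16/πd³)·√(4M²+3T²).
√(4M²+3T²) = √(4×(4.960×10^7)² + 3×(4.840×10^7)²) = 1.299×10^8 N·mm.
d³ = 16×1.299×10^8/(π×240.3) = 2.753×10^6 mm³.
d = 140.2 mm.

d = 140 mm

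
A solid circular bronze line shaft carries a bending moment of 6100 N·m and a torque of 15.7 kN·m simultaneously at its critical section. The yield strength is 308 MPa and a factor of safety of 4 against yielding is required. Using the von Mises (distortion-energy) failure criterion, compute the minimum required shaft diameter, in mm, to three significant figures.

d = 125 mm

σ_allow = σ_y/n = 308/4 = 77.00 MPa.
For a solid shaft σ_b = 32M/(πd³) and τ = 16T/(πd³), so the von Mises stress is σ' = (16/πd³)·√(4M²+3T²).
√(4M²+3T²) = √(4×(6.100×10^6)² + 3×(1.570×10^7)²) = 2.980×10^7 N·mm.
d³ = 16×2.980×10^7/(π×77.00) = 1.971×10^6 mm³.
d = 125.4 mm.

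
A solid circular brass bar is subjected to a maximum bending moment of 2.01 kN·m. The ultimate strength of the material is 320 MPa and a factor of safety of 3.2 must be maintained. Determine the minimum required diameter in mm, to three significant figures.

σ_allow = 320/3.2 = 100.0 MPa.
For a solid circular section σ = 32M/(πd³), so d³ = 32M/(π σ_allow) = 32×2010000/(π×100.0) = 204700 mm³.
d = 58.94 mm.

d = 58.9 mm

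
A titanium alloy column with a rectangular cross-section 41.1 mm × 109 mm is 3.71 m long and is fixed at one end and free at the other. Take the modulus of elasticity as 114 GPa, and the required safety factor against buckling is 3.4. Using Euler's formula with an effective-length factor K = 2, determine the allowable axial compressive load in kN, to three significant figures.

Buckling occurs about the weak axis: I_min = h·b³/12 = 109×41.1³/12 = 630600 mm⁴ (b = 41.1 mm is the smaller dimension).
Effective length L_e = KL = 2×3.71 m = 7420 mm.
Euler critical load P_cr = π²EI/L_e² = π²×114000×630600/7420² = 12890 N.
P_allow = P_cr/n = 12890/3.4 = 3790 N.

P_allow = 3.79 kN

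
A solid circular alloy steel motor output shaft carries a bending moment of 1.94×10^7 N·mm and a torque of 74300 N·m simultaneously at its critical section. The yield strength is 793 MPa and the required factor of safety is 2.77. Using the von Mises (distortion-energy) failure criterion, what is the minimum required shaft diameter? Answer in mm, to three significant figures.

d = 134 mm

σ_allow = σ_y/n = 793/2.77 = 286.3 MPa.
For a solid shaft σ_b = 32M/(πd³) and τ = 16T/(πd³), so the von Mises stress is σ' = (16/πd³)·√(4M²+3T²).
√(4M²+3T²) = √(4×(1.940×10^7)² + 3×(7.430×10^7)²) = 1.344×10^8 N·mm.
d³ = 16×1.344×10^8/(π×286.3) = 2.391×10^6 mm³.
d = 133.7 mm.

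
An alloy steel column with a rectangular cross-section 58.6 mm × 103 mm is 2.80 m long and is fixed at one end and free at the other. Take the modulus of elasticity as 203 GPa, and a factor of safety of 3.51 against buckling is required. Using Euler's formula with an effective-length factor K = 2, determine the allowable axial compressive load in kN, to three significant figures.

P_allow = 31.4 kN

Buckling occurs about the weak axis: I_min = h·b³/12 = 103×58.6³/12 = 1.727×10^6 mm⁴ (b = 58.6 mm is the smaller dimension).
Effective length L_e = KL = 2×2.80 m = 5600 mm.
Euler critical load P_cr = π²EI/L_e² = π²×203000×1.727×10^6/5600² = 110300 N.
P_allow = P_cr/n = 110300/3.51 = 31440 N.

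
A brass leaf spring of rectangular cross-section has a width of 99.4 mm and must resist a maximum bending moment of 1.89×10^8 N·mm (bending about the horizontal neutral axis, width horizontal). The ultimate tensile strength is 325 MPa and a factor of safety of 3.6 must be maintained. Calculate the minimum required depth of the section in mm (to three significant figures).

h = 355 mm

σ_allow = 325/3.6 = 90.28 MPa.
For a rectangular section σ = 6M/(bh²), so h² = 6M/(b σ_allow) = 6×1.8900×10^8/(99.4×90.28) = 126400 mm².
h = 355.5 mm.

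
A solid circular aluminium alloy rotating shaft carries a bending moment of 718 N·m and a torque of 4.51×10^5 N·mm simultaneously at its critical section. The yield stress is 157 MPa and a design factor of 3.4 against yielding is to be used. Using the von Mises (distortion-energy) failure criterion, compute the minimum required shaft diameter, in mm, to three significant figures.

d = 56.5 mm

σ_allow = σ_y/n = 157/3.4 = 46.18 MPa.
For a solid shaft σ_b = 32M/(πd³) and τ = 16T/(πd³), so the von Mises stress is σ' = (16/πd³)·√(4M²+3T²).
√(4M²+3T²) = √(4×(718000)² + 3×(451000)²) = 1.635×10^6 N·mm.
d³ = 16×1.635×10^6/(π×46.18) = 180300 mm³.
d = 56.49 mm.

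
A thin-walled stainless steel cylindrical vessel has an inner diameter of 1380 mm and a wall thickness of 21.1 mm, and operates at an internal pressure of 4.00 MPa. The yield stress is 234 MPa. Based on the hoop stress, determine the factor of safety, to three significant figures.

n = 1.79

σ_h = pD/(2t) = 4.00×1380/(2×21.1) = 130.8 MPa.
n = 234/130.8 = 1.789.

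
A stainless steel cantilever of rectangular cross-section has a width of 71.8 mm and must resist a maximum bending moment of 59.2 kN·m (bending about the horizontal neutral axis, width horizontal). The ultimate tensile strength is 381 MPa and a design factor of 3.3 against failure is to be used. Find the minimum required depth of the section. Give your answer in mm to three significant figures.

σ_allow = 381/3.3 = 115.5 MPa.
For a rectangular section σ = 6M/(bh²), so h² = 6M/(b σ_allow) = 6×5.9200×10^7/(71.8×115.5) = 42850 mm².
h = 207.0 mm.

h = 207 mm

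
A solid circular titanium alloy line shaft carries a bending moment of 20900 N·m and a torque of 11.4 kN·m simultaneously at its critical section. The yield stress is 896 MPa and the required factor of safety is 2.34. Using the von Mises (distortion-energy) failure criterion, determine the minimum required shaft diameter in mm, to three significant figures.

d = 85.0 mm

σ_allow = σ_y/n = 896/2.34 = 382.9 MPa.
For a solid shaft σ_b = 32M/(πd³) and τ = 16T/(πd³), so the von Mises stress is σ' = (16/πd³)·√(4M²+3T²).
√(4M²+3T²) = √(4×(2.090×10^7)² + 3×(1.140×10^7)²) = 4.623×10^7 N·mm.
d³ = 16×4.623×10^7/(π×382.9) = 614900 mm³.
d = 85.03 mm.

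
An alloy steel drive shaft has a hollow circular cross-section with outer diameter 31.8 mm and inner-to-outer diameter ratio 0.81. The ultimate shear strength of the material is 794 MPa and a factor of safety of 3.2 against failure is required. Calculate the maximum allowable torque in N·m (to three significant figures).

T_allow = 892 N·m

τ_allow = 794/3.2 = 248.1 MPa.
For a hollow shaft T_allow = τ_allow·πd_o³(1−k⁴)/16 with 1−k⁴ = 0.5695, so πd_o³(1−k⁴)/16 = 3596 mm³.
T_allow = 248.1×3596 = 892300 N·mm = 892.3 N·m.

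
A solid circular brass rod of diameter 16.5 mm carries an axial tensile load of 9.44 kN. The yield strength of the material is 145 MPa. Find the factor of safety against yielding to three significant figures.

A = πd²/4 = 213.8 mm².
σ = F/A = 9440.0/213.8 = 44.15 MPa.
n = 145/44.15 = 3.284.

n = 3.28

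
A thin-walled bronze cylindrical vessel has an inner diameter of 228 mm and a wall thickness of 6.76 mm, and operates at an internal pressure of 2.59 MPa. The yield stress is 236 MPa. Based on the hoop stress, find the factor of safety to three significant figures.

σ_h = pD/(2t) = 2.59×228/(2×6.76) = 43.68 MPa.
n = 236/43.68 = 5.403.

n = 5.40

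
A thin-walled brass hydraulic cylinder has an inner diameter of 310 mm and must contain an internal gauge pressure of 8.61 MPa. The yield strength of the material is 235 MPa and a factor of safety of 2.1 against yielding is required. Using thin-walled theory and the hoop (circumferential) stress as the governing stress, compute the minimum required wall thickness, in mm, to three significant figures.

t = 11.9 mm

σ_allow = 235/2.1 = 111.9 MPa.
Hoop stress σ_h = pD/(2t), so t = pD/(2σ_allow) = 8.61×310/(2×111.9) = 11.93 mm.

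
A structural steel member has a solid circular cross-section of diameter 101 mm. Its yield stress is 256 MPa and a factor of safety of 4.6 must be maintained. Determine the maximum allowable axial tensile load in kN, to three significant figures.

F_allow = 446 kN

σ_allow = 256/4.6 = 55.65 MPa.
A = πd²/4 = π×101²/4 = 8012 mm².
F_allow = σ_allow × A = 55.65×8012 = 445900 N.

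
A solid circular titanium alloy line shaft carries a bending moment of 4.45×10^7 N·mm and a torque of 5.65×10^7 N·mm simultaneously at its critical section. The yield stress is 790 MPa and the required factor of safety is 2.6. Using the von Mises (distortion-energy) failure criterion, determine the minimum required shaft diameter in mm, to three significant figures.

d = 130 mm

σ_allow = σ_y/n = 790/2.6 = 303.8 MPa.
For a solid shaft σ_b = 32M/(πd³) and τ = 16T/(πd³), so the von Mises stress is σ' = (16/πd³)·√(4M²+3T²).
√(4M²+3T²) = √(4×(4.450×10^7)² + 3×(5.650×10^7)²) = 1.323×10^8 N·mm.
d³ = 16×1.323×10^8/(π×303.8) = 2.217×10^6 mm³.
d = 130.4 mm.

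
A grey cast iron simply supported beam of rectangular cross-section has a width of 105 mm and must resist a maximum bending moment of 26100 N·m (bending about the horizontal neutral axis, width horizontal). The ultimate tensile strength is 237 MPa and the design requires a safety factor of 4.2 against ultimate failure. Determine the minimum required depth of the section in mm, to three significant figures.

σ_allow = 237/4.2 = 56.43 MPa.
For a rectangular section σ = 6M/(bh²), so h² = 6M/(b σ_allow) = 6×2.6100×10^7/(105×56.43) = 26430 mm².
h = 162.6 mm.

h = 163 mm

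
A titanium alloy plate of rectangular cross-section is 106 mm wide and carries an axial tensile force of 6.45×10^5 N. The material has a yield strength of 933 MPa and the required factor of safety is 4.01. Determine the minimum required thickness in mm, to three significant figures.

σ_allow = 933/4.01 = 232.7 MPa.
Required area A = F/σ_allow = 645000/232.7 = 2772 mm².
t = A/w = 2772/106 = 26.15 mm.

t = 26.2 mm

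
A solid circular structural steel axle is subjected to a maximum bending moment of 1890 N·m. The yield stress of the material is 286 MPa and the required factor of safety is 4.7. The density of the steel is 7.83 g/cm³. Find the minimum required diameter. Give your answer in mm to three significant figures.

d = 68.1 mm

σ_allow = 286/4.7 = 60.85 MPa.
For a solid circular section σ = 32M/(πd³), so d³ = 32M/(π σ_allow) = 32×1890000/(π×60.85) = 316400 mm³.
d = 68.14 mm.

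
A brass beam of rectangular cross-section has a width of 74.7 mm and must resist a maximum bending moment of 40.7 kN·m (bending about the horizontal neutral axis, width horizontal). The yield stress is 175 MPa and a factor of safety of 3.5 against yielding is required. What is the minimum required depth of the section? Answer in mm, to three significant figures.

h = 256 mm

σ_allow = 175/3.5 = 50.00 MPa.
For a rectangular section σ = 6M/(bh²), so h² = 6M/(b σ_allow) = 6×4.0700×10^7/(74.7×50.00) = 65380 mm².
h = 255.7 mm.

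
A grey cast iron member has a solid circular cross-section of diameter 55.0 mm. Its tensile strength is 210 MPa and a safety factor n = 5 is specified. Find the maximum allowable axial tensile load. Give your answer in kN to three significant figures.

σ_allow = 210/5 = 42.00 MPa.
A = πd²/4 = π×55.0²/4 = 2376 mm².
F_allow = σ_allow × A = 42.00×2376 = 99780 N.

F_allow = 99.8 kN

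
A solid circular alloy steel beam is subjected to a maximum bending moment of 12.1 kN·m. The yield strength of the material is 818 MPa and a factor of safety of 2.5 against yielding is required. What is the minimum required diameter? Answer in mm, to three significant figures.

σ_allow = 818/2.5 = 327.2 MPa.
For a solid circular section σ = 32M/(πd³), so d³ = 32M/(π σ_allow) = 32×1.2100×10^7/(π×327.2) = 376700 mm³.
d = 72.22 mm.

d = 72.2 mm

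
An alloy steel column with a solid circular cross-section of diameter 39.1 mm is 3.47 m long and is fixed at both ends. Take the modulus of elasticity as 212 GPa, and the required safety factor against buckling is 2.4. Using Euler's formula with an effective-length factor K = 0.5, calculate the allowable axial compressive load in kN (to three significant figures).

P_allow = 33.2 kN

I = πd⁴/64 = π×39.1⁴/64 = 114700 mm⁴.
Effective length L_e = KL = 0.5×3.47 m = 1735 mm.
Euler critical load P_cr = π²EI/L_e² = π²×212000×114700/1735² = 79750 N.
P_allow = P_cr/n = 79750/2.4 = 33230 N.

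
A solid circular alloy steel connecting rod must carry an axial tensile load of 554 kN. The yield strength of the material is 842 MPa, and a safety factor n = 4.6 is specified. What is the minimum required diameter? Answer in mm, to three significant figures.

d = 62.1 mm

Allowable stress σ_allow = 842/4.6 = 183.0 MPa.
Required area A = F/σ_allow = 554000/183.0 = 3027 mm².
A = πd²/4 → d = √(4A/π) = 62.08 mm.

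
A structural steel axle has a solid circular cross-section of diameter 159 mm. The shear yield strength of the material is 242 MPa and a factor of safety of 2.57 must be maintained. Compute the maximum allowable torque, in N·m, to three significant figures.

τ_allow = 242/2.57 = 94.16 MPa.
For a solid shaft T_allow = τ_allow·πd³/16; πd³/16 = π×159³/16 = 789300 mm³.
T_allow = 94.16×789300 = 7.432×10^7 N·mm = 74320 N·m.

T_allow = 74300 N·m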